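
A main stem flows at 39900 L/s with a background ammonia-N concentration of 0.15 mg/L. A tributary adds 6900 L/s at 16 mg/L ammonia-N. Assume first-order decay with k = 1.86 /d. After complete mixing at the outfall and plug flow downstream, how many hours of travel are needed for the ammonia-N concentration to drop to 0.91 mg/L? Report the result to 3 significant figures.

13.0 h

Conservation of mass: C = (39900·0.1500 + 6900·16.00) / 46800 = 116400/46800 = 2.487 mg/L.
2.487·exp(−k·t) = 0.91 → t = ln(2.487/0.91)/k = 46700 s = 12.97 h.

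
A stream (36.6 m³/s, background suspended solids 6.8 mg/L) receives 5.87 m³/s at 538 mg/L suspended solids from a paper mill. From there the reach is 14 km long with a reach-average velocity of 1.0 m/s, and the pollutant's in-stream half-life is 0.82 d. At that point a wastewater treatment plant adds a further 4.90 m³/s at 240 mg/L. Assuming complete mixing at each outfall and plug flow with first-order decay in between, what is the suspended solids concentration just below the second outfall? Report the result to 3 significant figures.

87.5 mg/L

Mixed concentration C = ΣQC/ΣQ = (36.60·6.800 + 5.870·538.0) / 42.47 = 3407/42.47 = 80.22 mg/L; combined flow 42.47 m³/s.
Travel time t = 14·1000 / 1.0 = 14000 s = 3.889 h.
Half-life 0.82 d → k = ln 2 / 0.82 = 0.8453 d⁻¹.
After decay, C = 80.22 × e^(−kt) = 80.22 × 0.8720 = 69.95 mg/L.
Second outfall: C = (42.47·69.95 + 4.900·240.0)/47.37 = 87.54 mg/L.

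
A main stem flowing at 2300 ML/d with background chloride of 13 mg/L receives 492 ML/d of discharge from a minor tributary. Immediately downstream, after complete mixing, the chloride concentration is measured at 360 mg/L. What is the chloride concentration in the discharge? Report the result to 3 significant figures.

Mass balance: 2300·13.00 + 492.0·Cₑ = 2792·360.0
→ Cₑ = (2792·360.0 − 2300·13.00) / 492.0 = 1982 mg/L.

1980 mg/L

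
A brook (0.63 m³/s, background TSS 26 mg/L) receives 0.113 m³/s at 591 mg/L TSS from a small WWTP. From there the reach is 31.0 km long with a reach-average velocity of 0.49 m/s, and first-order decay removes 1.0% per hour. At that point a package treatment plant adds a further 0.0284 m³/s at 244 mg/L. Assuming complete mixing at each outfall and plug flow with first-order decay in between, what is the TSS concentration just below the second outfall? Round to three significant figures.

99.3 mg/L

Mass balance: C = (0.6300·26.00 + 0.1130·591.0) / 0.7430 = 83.16/0.7430 = 111.9 mg/L; combined flow 0.7430 m³/s.
Travel time t = 31.0·1000 / 0.49 = 63270 s = 17.57 h.
1.0%/h lost → k = −ln(1 − 0.01) = 0.01005 h⁻¹.
Decay over the reach: 111.9·exp(−kt) = 111.9·0.8381 = 93.81 mg/L.
Second outfall: C = (0.7430·93.81 + 0.02840·244.0)/0.7714 = 99.34 mg/L.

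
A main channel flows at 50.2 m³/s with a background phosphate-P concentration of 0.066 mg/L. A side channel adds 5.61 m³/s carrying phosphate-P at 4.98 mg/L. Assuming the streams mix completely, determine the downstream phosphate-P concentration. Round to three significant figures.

0.560 mg/L

Conservation of mass: C = (50.20·0.06600 + 5.610·4.980) / 55.81 = 31.25/55.81 = 0.5600 mg/L.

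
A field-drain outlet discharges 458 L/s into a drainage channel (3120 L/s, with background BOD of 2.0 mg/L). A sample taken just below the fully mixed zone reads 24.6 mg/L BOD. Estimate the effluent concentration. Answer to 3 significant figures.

Mass balance: 3120·2.000 + 458.0·Cₑ = 3578·24.60
→ Cₑ = (3578·24.60 − 3120·2.000) / 458.0 = 178.6 mg/L.

179 mg/L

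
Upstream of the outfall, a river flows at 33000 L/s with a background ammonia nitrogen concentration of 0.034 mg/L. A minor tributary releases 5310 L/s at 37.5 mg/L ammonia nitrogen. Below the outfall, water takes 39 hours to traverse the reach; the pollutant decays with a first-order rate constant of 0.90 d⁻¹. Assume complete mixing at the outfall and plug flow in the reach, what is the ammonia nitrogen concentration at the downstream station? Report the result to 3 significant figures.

Mass balance: C = (33000·0.03400 + 5310·37.50) / 38310 = 200200/38310 = 5.227 mg/L.
After decay, C = 5.227 × e^(−kt) = 5.227 × 0.2317 = 1.211 mg/L.

1.21 mg/L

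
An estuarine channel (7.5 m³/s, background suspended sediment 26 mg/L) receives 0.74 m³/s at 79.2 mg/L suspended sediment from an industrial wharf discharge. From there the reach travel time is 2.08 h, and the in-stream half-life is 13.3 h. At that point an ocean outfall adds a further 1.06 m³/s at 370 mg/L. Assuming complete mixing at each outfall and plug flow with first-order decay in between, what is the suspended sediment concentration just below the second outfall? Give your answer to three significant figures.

66.6 mg/L

Flow-weighted average: C = (7.500·26.00 + 0.7400·79.20) / 8.240 = 253.6/8.240 = 30.78 mg/L; combined flow 8.240 m³/s.
Half-life 13.3 h → k = ln 2 / 13.3 = 0.05212 h⁻¹ = 1.251 d⁻¹.
Applying C = C₀e^(−kt): 30.78 × 0.8973 = 27.62 mg/L.
At the second outfall, C = (8.240·27.62 + 1.060·370.0) / (8.240 + 1.060) = 66.64 mg/L.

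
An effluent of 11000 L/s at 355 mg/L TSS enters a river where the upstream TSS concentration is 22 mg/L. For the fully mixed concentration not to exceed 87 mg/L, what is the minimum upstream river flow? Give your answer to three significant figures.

45400 L/s

Set C_mix = 87: (Q·22.00 + 11000·355.0) / (Q + 11000) = 87
→ Q = 11000·(355.0 − 87)/(87 − 22.00) = 45350 L/s.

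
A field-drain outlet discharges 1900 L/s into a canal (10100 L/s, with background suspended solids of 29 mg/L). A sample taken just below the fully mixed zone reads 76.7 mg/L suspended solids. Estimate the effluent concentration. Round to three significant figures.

330 mg/L

Mass balance: 10100·29.00 + 1900·Cₑ = 12000·76.70
→ Cₑ = (12000·76.70 − 10100·29.00) / 1900 = 330.3 mg/L.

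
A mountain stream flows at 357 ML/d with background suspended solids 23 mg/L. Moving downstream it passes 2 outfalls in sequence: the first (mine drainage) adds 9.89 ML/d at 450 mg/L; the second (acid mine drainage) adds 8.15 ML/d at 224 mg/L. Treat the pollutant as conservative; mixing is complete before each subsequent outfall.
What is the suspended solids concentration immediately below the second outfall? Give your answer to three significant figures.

38.6 mg/L

After outfall 1: Q = 357.0 + 9.890 = 366.9 ML/d; C = (357.0·23.00 + 9.890·450.0)/366.9 = 34.51 mg/L.
After outfall 2: Q = 366.9 + 8.150 = 375.0 ML/d; C = (366.9·34.51 + 8.150·224.0)/375.0 = 38.63 mg/L.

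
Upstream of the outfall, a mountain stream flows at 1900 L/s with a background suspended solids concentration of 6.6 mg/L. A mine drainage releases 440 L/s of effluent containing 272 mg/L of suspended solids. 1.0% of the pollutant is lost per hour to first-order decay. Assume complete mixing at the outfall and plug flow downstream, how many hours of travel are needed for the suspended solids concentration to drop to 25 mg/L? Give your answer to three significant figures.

81.1 h

After mixing, C = (1900·6.600 + 440.0·272.0) / 2340 = 132200/2340 = 56.50 mg/L.
1.0%/h lost → k = −ln(1 − 0.01) = 0.01005 h⁻¹.
56.50·exp(−k·t) = 25 → t = ln(56.50/25)/k = 292100 s = 81.14 h.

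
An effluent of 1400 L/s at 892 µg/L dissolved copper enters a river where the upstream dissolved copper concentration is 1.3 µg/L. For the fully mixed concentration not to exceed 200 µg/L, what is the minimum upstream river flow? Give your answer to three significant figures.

Set C_mix = 200: (Q·1.300 + 1400·892.0) / (Q + 1400) = 200
→ Q = 1400·(892.0 − 200)/(200 − 1.300) = 4876 L/s.

4880 L/s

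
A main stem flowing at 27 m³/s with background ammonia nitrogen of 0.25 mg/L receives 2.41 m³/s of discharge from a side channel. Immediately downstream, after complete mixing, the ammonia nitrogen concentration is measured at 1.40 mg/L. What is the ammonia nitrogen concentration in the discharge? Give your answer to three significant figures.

14.3 mg/L

Mass balance: 27.00·0.2500 + 2.410·Cₑ = 29.41·1.400
→ Cₑ = (29.41·1.400 − 27.00·0.2500) / 2.410 = 14.28 mg/L.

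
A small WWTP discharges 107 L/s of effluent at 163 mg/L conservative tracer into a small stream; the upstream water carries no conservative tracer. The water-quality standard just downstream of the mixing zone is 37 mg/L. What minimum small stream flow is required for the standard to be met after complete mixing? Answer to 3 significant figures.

Set C_mix = 37: (Q·0 + 107.0·163.0) / (Q + 107.0) = 37
→ Q = 107.0·(163.0 − 37)/(37 − 0) = 364.4 L/s.

364 L/s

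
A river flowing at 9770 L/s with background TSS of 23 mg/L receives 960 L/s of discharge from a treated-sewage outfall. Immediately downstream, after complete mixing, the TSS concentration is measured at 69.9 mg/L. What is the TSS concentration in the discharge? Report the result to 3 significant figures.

547 mg/L

Mass balance: 9770·23.00 + 960.0·Cₑ = 10730·69.90
→ Cₑ = (10730·69.90 − 9770·23.00) / 960.0 = 547.2 mg/L.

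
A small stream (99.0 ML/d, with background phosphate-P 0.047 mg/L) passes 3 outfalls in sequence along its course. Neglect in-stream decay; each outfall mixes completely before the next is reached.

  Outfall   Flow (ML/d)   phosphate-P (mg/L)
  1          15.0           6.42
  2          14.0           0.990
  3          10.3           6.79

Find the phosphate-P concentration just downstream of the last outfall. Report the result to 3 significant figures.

Below outfall 1: Q → 114.0 ML/d, C = (99.00·0.04700 + 15.00·6.420)/114.0 = 0.8856 mg/L.
Below outfall 2: Q → 128.0 ML/d, C = (114.0·0.8856 + 14.00·0.9900)/128.0 = 0.8970 mg/L.
Below outfall 3: Q → 138.3 ML/d, C = (128.0·0.8970 + 10.30·6.790)/138.3 = 1.336 mg/L.

1.34 mg/L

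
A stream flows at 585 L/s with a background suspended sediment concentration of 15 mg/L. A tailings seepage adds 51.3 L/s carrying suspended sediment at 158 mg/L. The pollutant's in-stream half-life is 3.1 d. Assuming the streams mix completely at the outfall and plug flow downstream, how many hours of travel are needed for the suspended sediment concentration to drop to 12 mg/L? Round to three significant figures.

Conservation of mass: C = (585.0·15.00 + 51.30·158.0) / 636.3 = 16880/636.3 = 26.53 mg/L.
Half-life 3.1 d → k = ln 2 / 3.1 = 0.2236 d⁻¹.
26.53·exp(−k·t) = 12 → t = ln(26.53/12)/k = 306600 s = 85.15 h.

85.2 h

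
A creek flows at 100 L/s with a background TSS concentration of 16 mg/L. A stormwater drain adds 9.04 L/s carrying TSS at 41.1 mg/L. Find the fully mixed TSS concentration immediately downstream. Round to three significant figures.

18.1 mg/L

Mixed concentration C = ΣQC/ΣQ = (100.0·16.00 + 9.040·41.10) / 109.0 = 1972/109.0 = 18.08 mg/L.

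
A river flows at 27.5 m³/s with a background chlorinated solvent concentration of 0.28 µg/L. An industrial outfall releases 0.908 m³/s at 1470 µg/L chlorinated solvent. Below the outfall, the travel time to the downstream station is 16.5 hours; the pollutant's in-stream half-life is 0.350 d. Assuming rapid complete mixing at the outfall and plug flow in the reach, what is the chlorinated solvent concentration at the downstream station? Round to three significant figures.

12.1 µg/L

After mixing, C = (27.50·0.2800 + 0.9080·1470) / 28.41 = 1342/28.41 = 47.26 µg/L.
Half-life 0.350 d → k = ln 2 / 0.350 = 1.980 d⁻¹.
After decay, C = 47.26 × e^(−kt) = 47.26 × 0.2563 = 12.11 µg/L.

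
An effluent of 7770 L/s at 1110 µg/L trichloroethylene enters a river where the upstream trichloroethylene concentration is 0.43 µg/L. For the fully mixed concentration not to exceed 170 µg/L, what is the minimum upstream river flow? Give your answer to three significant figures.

43100 L/s

Set C_mix = 170: (Q·0.4300 + 7770·1110) / (Q + 7770) = 170
→ Q = 7770·(1110 − 170)/(170 − 0.4300) = 43070 L/s.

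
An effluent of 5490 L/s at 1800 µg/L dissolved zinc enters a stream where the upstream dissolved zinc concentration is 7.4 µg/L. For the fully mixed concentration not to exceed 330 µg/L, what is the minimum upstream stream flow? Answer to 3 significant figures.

25000 L/s

Set C_mix = 330: (Q·7.400 + 5490·1800) / (Q + 5490) = 330
→ Q = 5490·(1800 − 330)/(330 − 7.400) = 25020 L/s.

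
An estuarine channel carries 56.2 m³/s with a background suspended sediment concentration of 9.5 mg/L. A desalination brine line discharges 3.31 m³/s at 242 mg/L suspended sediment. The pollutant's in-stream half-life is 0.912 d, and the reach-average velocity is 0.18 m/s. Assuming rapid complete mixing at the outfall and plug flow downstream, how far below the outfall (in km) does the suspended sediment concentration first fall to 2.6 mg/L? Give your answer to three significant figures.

Mass balance: C = (56.20·9.500 + 3.310·242.0) / 59.51 = 1335/59.51 = 22.43 mg/L.
Half-life 0.912 d → k = ln 2 / 0.912 = 0.7600 d⁻¹.
Set 22.43·exp(−k·t) = 2.6 → t = ln(22.43/2.6)/k = 245000 s = 68.05 h.
Distance = v·t = 0.18·245000 = 44100 m = 44.10 km.

44.1 km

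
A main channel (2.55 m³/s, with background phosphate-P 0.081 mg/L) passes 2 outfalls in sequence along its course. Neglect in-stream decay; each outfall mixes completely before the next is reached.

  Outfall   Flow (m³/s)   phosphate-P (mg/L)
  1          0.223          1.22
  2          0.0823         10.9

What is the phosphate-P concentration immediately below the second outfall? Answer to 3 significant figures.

Below outfall 1: Q → 2.773 m³/s, C = (2.550·0.08100 + 0.2230·1.220)/2.773 = 0.1726 mg/L.
Below outfall 2: Q → 2.855 m³/s, C = (2.773·0.1726 + 0.08230·10.90)/2.855 = 0.4818 mg/L.

0.482 mg/L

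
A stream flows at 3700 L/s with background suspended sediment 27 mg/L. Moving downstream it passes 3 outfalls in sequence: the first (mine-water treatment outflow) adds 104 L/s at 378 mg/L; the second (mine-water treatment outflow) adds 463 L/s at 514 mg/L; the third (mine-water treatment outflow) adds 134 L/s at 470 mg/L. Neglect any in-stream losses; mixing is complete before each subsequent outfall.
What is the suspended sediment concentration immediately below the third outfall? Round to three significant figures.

Outfall 1: combined Q = 3804 L/s; C = (3700·27.00 + 104.0·378.0)/3804 = 36.60 mg/L.
Outfall 2: combined Q = 4267 L/s; C = (3804·36.60 + 463.0·514.0)/4267 = 88.40 mg/L.
Outfall 3: combined Q = 4401 L/s; C = (4267·88.40 + 134.0·470.0)/4401 = 100.0 mg/L.

100 mg/L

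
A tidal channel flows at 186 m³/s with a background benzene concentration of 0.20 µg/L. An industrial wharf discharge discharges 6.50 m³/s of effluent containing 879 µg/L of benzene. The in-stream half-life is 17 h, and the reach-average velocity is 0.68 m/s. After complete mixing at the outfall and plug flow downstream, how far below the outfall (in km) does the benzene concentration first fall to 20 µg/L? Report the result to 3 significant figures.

Flow-weighted average: C = (186.0·0.2000 + 6.500·879.0) / 192.5 = 5751/192.5 = 29.87 µg/L.
Half-life 17 h → k = ln 2 / 17 = 0.04077 h⁻¹ = 0.9786 d⁻¹.
Set 29.87·exp(−k·t) = 20 → t = ln(29.87/20)/k = 35430 s = 9.841 h.
Distance = v·t = 0.68·35430 = 24090 m = 24.09 km.

24.1 km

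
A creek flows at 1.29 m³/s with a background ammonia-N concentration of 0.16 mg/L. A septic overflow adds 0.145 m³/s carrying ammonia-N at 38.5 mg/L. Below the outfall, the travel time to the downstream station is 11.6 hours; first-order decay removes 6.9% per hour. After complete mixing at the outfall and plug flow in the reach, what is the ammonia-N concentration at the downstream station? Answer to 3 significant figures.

Conservation of mass: C = (1.290·0.1600 + 0.1450·38.50) / 1.435 = 5.789/1.435 = 4.034 mg/L.
6.9%/h lost → k = −ln(1 − 0.069) = 0.07150 h⁻¹.
Applying C = C₀e^(−kt): 4.034 × 0.4363 = 1.760 mg/L.

1.76 mg/L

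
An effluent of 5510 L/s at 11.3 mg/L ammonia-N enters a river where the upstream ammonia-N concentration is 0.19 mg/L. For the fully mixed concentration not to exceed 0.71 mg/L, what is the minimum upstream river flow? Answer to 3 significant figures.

112000 L/s

Set C_mix = 0.71: (Q·0.1900 + 5510·11.30) / (Q + 5510) = 0.71
→ Q = 5510·(11.30 − 0.71)/(0.71 − 0.1900) = 112200 L/s.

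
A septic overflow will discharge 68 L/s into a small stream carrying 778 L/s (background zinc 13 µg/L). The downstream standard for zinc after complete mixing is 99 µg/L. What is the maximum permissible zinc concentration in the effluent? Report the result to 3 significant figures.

At the limit, (Qr·Cr + Qe·Cₑ)/(Qr + Qe) = 99:
Cₑ = (846.0·99 − 778.0·13.00) / 68.00 = 1083 µg/L.

1080 µg/L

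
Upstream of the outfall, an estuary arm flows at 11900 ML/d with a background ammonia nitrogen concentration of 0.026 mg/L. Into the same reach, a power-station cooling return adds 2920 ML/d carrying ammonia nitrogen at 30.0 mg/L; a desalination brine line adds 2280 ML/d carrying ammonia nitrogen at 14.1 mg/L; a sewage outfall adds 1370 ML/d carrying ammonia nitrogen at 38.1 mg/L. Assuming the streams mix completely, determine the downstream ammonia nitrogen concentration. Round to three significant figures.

After mixing, C = (11900·0.02600 + 2920·30.00 + 2280·14.10 + 1370·38.10) / 18470 = 172300/18470 = 9.326 mg/L.

9.33 mg/L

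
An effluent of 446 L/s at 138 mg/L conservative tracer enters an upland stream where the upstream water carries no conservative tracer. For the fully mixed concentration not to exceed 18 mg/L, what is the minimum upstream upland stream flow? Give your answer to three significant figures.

2970 L/s

Set C_mix = 18: (Q·0 + 446.0·138.0) / (Q + 446.0) = 18
→ Q = 446.0·(138.0 − 18)/(18 − 0) = 2973 L/s.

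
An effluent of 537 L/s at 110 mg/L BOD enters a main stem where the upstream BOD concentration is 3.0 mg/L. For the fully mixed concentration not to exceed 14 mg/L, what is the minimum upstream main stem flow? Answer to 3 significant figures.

Set C_mix = 14: (Q·3.000 + 537.0·110.0) / (Q + 537.0) = 14
→ Q = 537.0·(110.0 − 14)/(14 − 3.000) = 4687 L/s.

4690 L/s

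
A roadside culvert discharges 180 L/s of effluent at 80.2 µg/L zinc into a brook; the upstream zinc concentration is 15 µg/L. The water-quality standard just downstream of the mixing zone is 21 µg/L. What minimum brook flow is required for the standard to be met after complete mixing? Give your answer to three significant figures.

1780 L/s

Set C_mix = 21: (Q·15.00 + 180.0·80.20) / (Q + 180.0) = 21
→ Q = 180.0·(80.20 − 21)/(21 − 15.00) = 1776 L/s.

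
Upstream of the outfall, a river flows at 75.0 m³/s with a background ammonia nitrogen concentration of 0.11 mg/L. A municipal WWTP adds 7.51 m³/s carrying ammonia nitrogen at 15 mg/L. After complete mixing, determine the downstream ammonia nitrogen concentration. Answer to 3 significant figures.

Conservation of mass: C = (75.00·0.1100 + 7.510·15.00) / 82.51 = 120.9/82.51 = 1.465 mg/L.

1.47 mg/L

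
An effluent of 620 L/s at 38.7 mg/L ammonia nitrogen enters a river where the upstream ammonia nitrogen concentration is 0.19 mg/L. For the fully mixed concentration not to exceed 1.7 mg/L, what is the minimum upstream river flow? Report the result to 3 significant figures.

Set C_mix = 1.7: (Q·0.1900 + 620.0·38.70) / (Q + 620.0) = 1.7
→ Q = 620.0·(38.70 − 1.7)/(1.7 − 0.1900) = 15190 L/s.

15200 L/s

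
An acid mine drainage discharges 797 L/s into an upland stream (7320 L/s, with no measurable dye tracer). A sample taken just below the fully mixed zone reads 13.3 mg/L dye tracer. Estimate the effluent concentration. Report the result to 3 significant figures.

135 mg/L

Mass balance: 7320·0 + 797.0·Cₑ = 8117·13.30
→ Cₑ = (8117·13.30 − 7320·0) / 797.0 = 135.5 mg/L.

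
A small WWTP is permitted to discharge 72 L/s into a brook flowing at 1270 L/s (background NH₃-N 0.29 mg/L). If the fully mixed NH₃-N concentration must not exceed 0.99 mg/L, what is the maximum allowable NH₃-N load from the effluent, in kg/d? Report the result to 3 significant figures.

Mass balance at the limit: 1270·0.2900 + 72.00·Cₑ = 1342·0.99 → Cₑ = 13.34 mg/L.
72.00 L/s = 0.07200 m³/s. Load = 0.07200 m³/s × 13.34 g/m³ × 86 400 s/d = 82.97 kg/d.

83.0 kg/d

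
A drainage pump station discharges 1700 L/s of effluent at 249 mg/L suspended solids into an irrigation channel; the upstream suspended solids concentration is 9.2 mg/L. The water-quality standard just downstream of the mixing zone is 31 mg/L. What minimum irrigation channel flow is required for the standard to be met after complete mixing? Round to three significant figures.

17000 L/s

Set C_mix = 31: (Q·9.200 + 1700·249.0) / (Q + 1700) = 31
→ Q = 1700·(249.0 − 31)/(31 − 9.200) = 17000 L/s.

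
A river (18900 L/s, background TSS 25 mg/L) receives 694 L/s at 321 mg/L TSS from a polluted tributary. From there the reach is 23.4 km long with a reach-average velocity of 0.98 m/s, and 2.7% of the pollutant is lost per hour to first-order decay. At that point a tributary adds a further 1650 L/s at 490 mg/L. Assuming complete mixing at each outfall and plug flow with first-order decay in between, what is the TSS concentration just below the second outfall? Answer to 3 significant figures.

65.4 mg/L

Conservation of mass: C = (18900·25.00 + 694.0·321.0) / 19590 = 695300/19590 = 35.48 mg/L; combined flow 19590 L/s.
Travel time t = 23.4·1000 / 0.98 = 23880 s = 6.633 h.
2.7%/h lost → k = −ln(1 − 0.027) = 0.02737 h⁻¹.
Decay over the reach: 35.48·exp(−kt) = 35.48·0.8340 = 29.59 mg/L.
At the second outfall, C = (19590·29.59 + 1650·490.0) / (19590 + 1650) = 65.35 mg/L.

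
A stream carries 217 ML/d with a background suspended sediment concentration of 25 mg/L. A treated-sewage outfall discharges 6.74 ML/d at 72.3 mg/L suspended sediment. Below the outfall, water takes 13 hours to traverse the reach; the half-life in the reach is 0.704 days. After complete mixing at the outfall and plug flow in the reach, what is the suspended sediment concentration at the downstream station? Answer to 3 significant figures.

Mixed concentration C = ΣQC/ΣQ = (217.0·25.00 + 6.740·72.30) / 223.7 = 5912/223.7 = 26.42 mg/L.
Half-life 0.704 d → k = ln 2 / 0.704 = 0.9846 d⁻¹.
After decay, C = 26.42 × e^(−kt) = 26.42 × 0.5867 = 15.50 mg/L.

15.5 mg/L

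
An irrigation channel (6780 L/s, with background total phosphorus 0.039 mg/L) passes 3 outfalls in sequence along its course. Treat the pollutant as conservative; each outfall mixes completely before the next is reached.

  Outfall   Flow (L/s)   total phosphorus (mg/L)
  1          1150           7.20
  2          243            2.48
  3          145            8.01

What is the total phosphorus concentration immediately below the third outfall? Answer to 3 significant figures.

1.24 mg/L

Outfall 1: combined Q = 7930 L/s; C = (6780·0.03900 + 1150·7.200)/7930 = 1.077 mg/L.
Outfall 2: combined Q = 8173 L/s; C = (7930·1.077 + 243.0·2.480)/8173 = 1.119 mg/L.
Outfall 3: combined Q = 8318 L/s; C = (8173·1.119 + 145.0·8.010)/8318 = 1.239 mg/L.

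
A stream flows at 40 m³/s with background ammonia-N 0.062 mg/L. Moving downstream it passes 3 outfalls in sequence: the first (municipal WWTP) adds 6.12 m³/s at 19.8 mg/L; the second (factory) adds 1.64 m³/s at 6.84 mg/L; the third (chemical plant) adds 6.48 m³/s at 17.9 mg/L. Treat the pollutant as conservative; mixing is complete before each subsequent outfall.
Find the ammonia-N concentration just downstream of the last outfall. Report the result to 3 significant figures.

4.63 mg/L

Outfall 1: combined Q = 46.12 m³/s; C = (40.00·0.06200 + 6.120·19.80)/46.12 = 2.681 mg/L.
Outfall 2: combined Q = 47.76 m³/s; C = (46.12·2.681 + 1.640·6.840)/47.76 = 2.824 mg/L.
Outfall 3: combined Q = 54.24 m³/s; C = (47.76·2.824 + 6.480·17.90)/54.24 = 4.625 mg/L.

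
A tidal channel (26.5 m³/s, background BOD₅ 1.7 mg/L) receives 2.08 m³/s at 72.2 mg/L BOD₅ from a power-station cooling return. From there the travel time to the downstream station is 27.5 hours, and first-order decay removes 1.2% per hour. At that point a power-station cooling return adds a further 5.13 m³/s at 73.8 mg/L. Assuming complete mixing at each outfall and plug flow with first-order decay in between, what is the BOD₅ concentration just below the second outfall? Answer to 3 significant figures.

After mixing, C = (26.50·1.700 + 2.080·72.20) / 28.58 = 195.2/28.58 = 6.831 mg/L; combined flow 28.58 m³/s.
1.2%/h lost → k = −ln(1 − 0.012) = 0.01207 h⁻¹.
First-order decay: C = 6.831·exp(−k·t) = 6.831·0.7175 = 4.901 mg/L.
Second outfall: C = (28.58·4.901 + 5.130·73.80)/33.71 = 15.39 mg/L.

15.4 mg/L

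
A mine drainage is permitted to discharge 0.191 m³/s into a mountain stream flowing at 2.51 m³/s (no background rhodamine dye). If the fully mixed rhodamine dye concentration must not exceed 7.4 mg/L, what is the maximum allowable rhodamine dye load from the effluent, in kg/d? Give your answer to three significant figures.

Mass balance at the limit: 2.510·0 + 0.1910·Cₑ = 2.701·7.4 → Cₑ = 104.6 mg/L.
Load = 0.1910 m³/s × 104.6 g/m³ × 86 400 s/d = 1727 kg/d.

1730 kg/d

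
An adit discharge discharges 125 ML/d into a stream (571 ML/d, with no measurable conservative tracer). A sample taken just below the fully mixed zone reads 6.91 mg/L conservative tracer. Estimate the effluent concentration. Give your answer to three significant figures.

Mass balance: 571.0·0 + 125.0·Cₑ = 696.0·6.910
→ Cₑ = (696.0·6.910 − 571.0·0) / 125.0 = 38.47 mg/L.

38.5 mg/L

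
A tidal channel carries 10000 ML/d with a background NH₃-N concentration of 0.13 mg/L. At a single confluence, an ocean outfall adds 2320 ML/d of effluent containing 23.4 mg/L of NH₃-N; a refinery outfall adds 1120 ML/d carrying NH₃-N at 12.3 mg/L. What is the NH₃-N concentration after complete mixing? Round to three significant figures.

5.16 mg/L

Flow-weighted average: C = (10000·0.1300 + 2320·23.40 + 1120·12.30) / 13440 = 69360/13440 = 5.161 mg/L.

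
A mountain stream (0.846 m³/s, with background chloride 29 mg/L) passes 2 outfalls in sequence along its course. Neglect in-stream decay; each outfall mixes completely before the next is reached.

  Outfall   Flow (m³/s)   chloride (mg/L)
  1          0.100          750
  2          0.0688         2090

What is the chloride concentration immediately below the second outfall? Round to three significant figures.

240 mg/L

Outfall 1: combined Q = 0.9460 m³/s; C = (0.8460·29.00 + 0.1000·750.0)/0.9460 = 105.2 mg/L.
Outfall 2: combined Q = 1.015 m³/s; C = (0.9460·105.2 + 0.06880·2090)/1.015 = 239.8 mg/L.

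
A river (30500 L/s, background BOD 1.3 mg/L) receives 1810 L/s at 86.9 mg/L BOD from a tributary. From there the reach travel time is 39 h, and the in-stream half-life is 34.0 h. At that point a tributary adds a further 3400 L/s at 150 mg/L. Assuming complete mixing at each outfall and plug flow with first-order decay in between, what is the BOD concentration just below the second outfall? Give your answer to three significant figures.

16.8 mg/L

After mixing, C = (30500·1.300 + 1810·86.90) / 32310 = 196900/32310 = 6.095 mg/L; combined flow 32310 L/s.
Half-life 34.0 h → k = ln 2 / 34.0 = 0.02039 h⁻¹ = 0.4893 d⁻¹.
Decay over the reach: 6.095·exp(−kt) = 6.095·0.4515 = 2.752 mg/L.
At the second outfall, C = (32310·2.752 + 3400·150.0) / (32310 + 3400) = 16.77 mg/L.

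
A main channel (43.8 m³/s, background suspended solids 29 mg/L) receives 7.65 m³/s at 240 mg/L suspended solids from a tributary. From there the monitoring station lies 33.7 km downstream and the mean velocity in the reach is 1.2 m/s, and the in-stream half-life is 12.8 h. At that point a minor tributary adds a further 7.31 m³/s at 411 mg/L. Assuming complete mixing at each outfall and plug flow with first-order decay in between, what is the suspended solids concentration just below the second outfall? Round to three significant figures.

Conservation of mass: C = (43.80·29.00 + 7.650·240.0) / 51.45 = 3106/51.45 = 60.37 mg/L; combined flow 51.45 m³/s.
Travel time t = 33.7·1000 / 1.2 = 28080 s = 7.801 h.
Half-life 12.8 h → k = ln 2 / 12.8 = 0.05415 h⁻¹ = 1.300 d⁻¹.
Applying C = C₀e^(−kt): 60.37 × 0.6554 = 39.57 mg/L.
At the second outfall, C = (51.45·39.57 + 7.310·411.0) / (51.45 + 7.310) = 85.78 mg/L.

85.8 mg/L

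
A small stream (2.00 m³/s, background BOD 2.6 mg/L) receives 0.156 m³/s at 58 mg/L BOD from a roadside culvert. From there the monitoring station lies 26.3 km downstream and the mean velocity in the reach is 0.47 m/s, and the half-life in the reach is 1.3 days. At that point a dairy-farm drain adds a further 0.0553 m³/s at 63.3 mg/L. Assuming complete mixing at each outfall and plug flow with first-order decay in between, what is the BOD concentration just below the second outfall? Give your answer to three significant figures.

6.14 mg/L

Mixed concentration C = ΣQC/ΣQ = (2.000·2.600 + 0.1560·58.00) / 2.156 = 14.25/2.156 = 6.609 mg/L; combined flow 2.156 m³/s.
Travel time t = 26.3·1000 / 0.47 = 55960 s = 15.54 h.
Half-life 1.3 d → k = ln 2 / 1.3 = 0.5332 d⁻¹.
Decay over the reach: 6.609·exp(−kt) = 6.609·0.7080 = 4.679 mg/L.
Second outfall: C = (2.156·4.679 + 0.05530·63.30)/2.211 = 6.145 mg/L.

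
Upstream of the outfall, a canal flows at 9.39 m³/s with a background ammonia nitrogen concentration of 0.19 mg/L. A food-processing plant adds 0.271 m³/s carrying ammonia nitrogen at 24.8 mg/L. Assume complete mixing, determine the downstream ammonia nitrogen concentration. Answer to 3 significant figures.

0.880 mg/L

Conservation of mass: C = (9.390·0.1900 + 0.2710·24.80) / 9.661 = 8.505/9.661 = 0.8803 mg/L.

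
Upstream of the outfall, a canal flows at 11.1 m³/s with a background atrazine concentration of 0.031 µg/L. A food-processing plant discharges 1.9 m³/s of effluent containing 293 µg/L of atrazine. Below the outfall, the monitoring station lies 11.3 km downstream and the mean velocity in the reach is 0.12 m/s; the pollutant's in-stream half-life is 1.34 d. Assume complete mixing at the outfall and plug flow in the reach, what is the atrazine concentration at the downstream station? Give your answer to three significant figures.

Mixed concentration C = ΣQC/ΣQ = (11.10·0.03100 + 1.900·293.0) / 13.00 = 557.0/13.00 = 42.85 µg/L.
Travel time t = 11.3·1000 / 0.12 = 94170 s = 26.16 h.
Half-life 1.34 d → k = ln 2 / 1.34 = 0.5173 d⁻¹.
Applying C = C₀e^(−kt): 42.85 × 0.5691 = 24.38 µg/L.

24.4 µg/L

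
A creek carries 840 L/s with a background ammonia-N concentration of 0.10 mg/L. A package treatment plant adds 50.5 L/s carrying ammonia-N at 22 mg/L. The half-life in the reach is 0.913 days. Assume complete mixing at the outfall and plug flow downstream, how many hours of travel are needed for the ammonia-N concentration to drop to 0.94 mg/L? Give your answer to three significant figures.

11.3 h

After mixing, C = (840.0·0.1000 + 50.50·22.00) / 890.5 = 1195/890.5 = 1.342 mg/L.
Half-life 0.913 d → k = ln 2 / 0.913 = 0.7592 d⁻¹.
1.342·exp(−k·t) = 0.94 → t = ln(1.342/0.94)/k = 40510 s = 11.25 h.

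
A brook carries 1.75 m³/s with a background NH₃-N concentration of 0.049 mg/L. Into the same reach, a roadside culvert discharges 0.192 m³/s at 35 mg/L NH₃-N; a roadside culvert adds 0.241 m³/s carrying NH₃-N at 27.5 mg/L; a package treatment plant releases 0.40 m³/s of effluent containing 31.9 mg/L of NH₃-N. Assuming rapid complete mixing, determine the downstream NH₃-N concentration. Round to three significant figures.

10.1 mg/L

After mixing, C = (1.750·0.04900 + 0.1920·35.00 + 0.2410·27.50 + 0.4000·31.90) / 2.583 = 26.19/2.583 = 10.14 mg/L.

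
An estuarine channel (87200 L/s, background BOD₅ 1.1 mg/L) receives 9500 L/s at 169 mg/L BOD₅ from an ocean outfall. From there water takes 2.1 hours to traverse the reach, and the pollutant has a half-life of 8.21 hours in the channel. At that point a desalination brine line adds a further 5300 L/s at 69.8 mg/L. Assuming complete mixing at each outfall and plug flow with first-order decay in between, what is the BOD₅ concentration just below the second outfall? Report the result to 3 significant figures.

Conservation of mass: C = (87200·1.100 + 9500·169.0) / 96700 = 1701000/96700 = 17.59 mg/L; combined flow 96700 L/s.
Half-life 8.21 h → k = ln 2 / 8.21 = 0.08443 h⁻¹ = 2.026 d⁻¹.
First-order decay: C = 17.59·exp(−k·t) = 17.59·0.8375 = 14.74 mg/L.
Second outfall: C = (96700·14.74 + 5300·69.80)/102000 = 17.60 mg/L.

17.6 mg/L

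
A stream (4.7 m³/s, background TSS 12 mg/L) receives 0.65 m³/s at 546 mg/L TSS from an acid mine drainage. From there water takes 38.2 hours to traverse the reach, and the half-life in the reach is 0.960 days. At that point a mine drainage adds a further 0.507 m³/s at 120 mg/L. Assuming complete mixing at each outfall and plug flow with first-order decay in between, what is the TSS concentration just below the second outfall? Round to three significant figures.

32.6 mg/L

Flow-weighted average: C = (4.700·12.00 + 0.6500·546.0) / 5.350 = 411.3/5.350 = 76.88 mg/L; combined flow 5.350 m³/s.
Half-life 0.960 d → k = ln 2 / 0.960 = 0.7220 d⁻¹.
Decay over the reach: 76.88·exp(−kt) = 76.88·0.3169 = 24.36 mg/L.
Second outfall: C = (5.350·24.36 + 0.5070·120.0)/5.857 = 32.64 mg/L.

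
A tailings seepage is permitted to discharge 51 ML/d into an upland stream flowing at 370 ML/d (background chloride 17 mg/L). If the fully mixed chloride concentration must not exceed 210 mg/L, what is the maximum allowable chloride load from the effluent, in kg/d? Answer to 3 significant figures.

82100 kg/d

Mass balance at the limit: 370.0·17.00 + 51.00·Cₑ = 421.0·210 → Cₑ = 1610 mg/L.
51.00 ML/d = 0.5903 m³/s. Load = 0.5903 m³/s × 1610 g/m³ × 86 400 s/d = 82120 kg/d.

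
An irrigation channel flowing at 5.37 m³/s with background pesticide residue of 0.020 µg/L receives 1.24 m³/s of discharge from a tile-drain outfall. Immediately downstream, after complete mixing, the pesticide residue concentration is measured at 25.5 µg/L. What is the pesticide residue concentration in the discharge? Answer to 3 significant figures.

Mass balance: 5.370·0.02000 + 1.240·Cₑ = 6.610·25.50
→ Cₑ = (6.610·25.50 − 5.370·0.02000) / 1.240 = 135.8 µg/L.

136 µg/L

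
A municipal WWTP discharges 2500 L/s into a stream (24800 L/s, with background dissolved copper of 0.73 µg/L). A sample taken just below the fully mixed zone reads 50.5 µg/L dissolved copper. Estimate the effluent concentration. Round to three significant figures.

544 µg/L

Mass balance: 24800·0.7300 + 2500·Cₑ = 27300·50.50
→ Cₑ = (27300·50.50 − 24800·0.7300) / 2500 = 544.2 µg/L.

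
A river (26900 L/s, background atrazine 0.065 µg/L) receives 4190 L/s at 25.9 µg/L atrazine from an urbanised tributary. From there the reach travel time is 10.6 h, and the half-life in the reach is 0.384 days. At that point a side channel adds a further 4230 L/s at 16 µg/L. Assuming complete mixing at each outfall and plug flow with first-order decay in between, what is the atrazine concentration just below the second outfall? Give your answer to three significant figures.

3.32 µg/L

After mixing, C = (26900·0.06500 + 4190·25.90) / 31090 = 110300/31090 = 3.547 µg/L; combined flow 31090 L/s.
Half-life 0.384 d → k = ln 2 / 0.384 = 1.805 d⁻¹.
Decay over the reach: 3.547·exp(−kt) = 3.547·0.4506 = 1.598 µg/L.
Second outfall: C = (31090·1.598 + 4230·16.00)/35320 = 3.323 µg/L.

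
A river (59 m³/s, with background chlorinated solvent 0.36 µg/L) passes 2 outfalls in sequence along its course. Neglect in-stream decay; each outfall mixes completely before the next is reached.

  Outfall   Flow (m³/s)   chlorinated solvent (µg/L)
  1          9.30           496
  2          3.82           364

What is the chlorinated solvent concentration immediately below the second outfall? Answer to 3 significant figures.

Outfall 1: combined Q = 68.30 m³/s; C = (59.00·0.3600 + 9.300·496.0)/68.30 = 67.85 µg/L.
Outfall 2: combined Q = 72.12 m³/s; C = (68.30·67.85 + 3.820·364.0)/72.12 = 83.53 µg/L.

83.5 µg/L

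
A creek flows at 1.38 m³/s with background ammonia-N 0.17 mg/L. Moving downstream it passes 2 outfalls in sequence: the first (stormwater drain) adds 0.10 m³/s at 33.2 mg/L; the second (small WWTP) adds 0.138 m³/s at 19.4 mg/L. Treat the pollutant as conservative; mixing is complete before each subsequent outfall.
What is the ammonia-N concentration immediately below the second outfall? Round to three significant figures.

Below outfall 1: Q → 1.480 m³/s, C = (1.380·0.1700 + 0.1000·33.20)/1.480 = 2.402 mg/L.
Below outfall 2: Q → 1.618 m³/s, C = (1.480·2.402 + 0.1380·19.40)/1.618 = 3.852 mg/L.

3.85 mg/L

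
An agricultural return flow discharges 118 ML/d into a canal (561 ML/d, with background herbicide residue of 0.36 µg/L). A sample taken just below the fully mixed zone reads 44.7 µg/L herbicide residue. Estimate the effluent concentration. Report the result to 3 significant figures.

Mass balance: 561.0·0.3600 + 118.0·Cₑ = 679.0·44.70
→ Cₑ = (679.0·44.70 − 561.0·0.3600) / 118.0 = 255.5 µg/L.

256 µg/L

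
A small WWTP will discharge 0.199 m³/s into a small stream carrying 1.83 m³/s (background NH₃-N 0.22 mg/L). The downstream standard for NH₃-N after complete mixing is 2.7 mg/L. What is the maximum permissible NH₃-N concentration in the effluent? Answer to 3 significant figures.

25.5 mg/L

At the limit, (Qr·Cr + Qe·Cₑ)/(Qr + Qe) = 2.7:
Cₑ = (2.029·2.7 − 1.830·0.2200) / 0.1990 = 25.51 mg/L.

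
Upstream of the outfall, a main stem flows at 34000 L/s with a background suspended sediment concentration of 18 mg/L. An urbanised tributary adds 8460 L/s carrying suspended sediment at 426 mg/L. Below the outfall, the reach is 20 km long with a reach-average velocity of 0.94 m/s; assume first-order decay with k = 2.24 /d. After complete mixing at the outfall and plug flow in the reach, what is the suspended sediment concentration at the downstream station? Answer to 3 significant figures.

57.2 mg/L

Flow-weighted average: C = (34000·18.00 + 8460·426.0) / 42460 = 4216000/42460 = 99.29 mg/L.
Travel time t = 20·1000 / 0.94 = 21280 s = 5.910 h.
Applying C = C₀e^(−kt): 99.29 × 0.5760 = 57.19 mg/L.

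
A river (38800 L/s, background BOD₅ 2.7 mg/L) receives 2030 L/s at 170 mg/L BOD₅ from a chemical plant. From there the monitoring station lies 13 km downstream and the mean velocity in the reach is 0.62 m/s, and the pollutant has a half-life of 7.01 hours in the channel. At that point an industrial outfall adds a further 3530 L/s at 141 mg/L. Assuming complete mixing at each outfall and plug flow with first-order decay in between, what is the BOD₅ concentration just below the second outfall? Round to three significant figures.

16.9 mg/L

Conservation of mass: C = (38800·2.700 + 2030·170.0) / 40830 = 449900/40830 = 11.02 mg/L; combined flow 40830 L/s.
Travel time t = 13·1000 / 0.62 = 20970 s = 5.824 h.
Half-life 7.01 h → k = ln 2 / 7.01 = 0.09888 h⁻¹ = 2.373 d⁻¹.
First-order decay: C = 11.02·exp(−k·t) = 11.02·0.5622 = 6.194 mg/L.
Second outfall: C = (40830·6.194 + 3530·141.0)/44360 = 16.92 mg/L.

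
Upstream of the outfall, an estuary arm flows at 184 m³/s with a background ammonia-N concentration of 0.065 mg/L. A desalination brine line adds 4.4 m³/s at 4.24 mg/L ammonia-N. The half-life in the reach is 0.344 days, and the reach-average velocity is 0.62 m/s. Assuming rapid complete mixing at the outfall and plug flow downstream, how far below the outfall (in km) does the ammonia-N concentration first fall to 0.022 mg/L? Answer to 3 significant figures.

Mixed concentration C = ΣQC/ΣQ = (184.0·0.06500 + 4.400·4.240) / 188.4 = 30.62/188.4 = 0.1625 mg/L.
Half-life 0.344 d → k = ln 2 / 0.344 = 2.015 d⁻¹.
Set 0.1625·exp(−k·t) = 0.022 → t = ln(0.1625/0.022)/k = 85740 s = 23.82 h.
Distance = v·t = 0.62·85740 = 53160 m = 53.16 km.

53.2 km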